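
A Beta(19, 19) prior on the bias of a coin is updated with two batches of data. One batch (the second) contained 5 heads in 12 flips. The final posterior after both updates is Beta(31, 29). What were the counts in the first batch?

7 heads and 3 tails

Sequential conjugate updates are equivalent to a single update on the pooled data, so total successes = posterior α − prior α and total failures = posterior β − prior β.
Total across both batches: 31−19=12 heads, 29−19=10 tails.
Subtract the second batch: 12−5=7 heads and 10−7=3 tails.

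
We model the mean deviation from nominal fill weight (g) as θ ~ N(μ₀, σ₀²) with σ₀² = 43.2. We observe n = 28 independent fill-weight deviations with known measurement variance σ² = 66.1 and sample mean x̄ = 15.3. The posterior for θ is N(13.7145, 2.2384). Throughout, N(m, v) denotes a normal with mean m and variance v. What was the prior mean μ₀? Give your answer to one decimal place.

μ₀ = -15.3

With known observation variance, the Normal–Normal posterior has precision τ_n = τ₀ + n/σ² and mean μ_n = (τ₀μ₀ + (n/σ²)x̄)/τ_n.
Here τ₀ = 1/43.2 = 0.023148 and τ_data = 28/66.1 = 0.423601, so τ_n = 0.446749.
Rearranging for μ₀: μ₀ = (μ_n·τ_n − τ_data·x̄)/τ₀ = (13.7145·0.446749 − 0.423601·15.3) / 0.023148 = -0.354156/0.023148 ≈ -15.3.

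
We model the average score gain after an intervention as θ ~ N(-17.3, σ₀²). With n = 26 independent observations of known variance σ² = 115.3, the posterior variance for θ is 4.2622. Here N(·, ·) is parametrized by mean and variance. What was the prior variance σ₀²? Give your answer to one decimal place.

σ₀² = 109.6

Posterior precision equals prior precision plus data precision: 1/σ_n² = 1/σ₀² + n/σ².
So 1/σ₀² = 1/4.2622 − 26/115.3 = 0.234621 − 0.225499 = 0.009122.
Hence σ₀² = 1/0.009122 ≈ 109.6.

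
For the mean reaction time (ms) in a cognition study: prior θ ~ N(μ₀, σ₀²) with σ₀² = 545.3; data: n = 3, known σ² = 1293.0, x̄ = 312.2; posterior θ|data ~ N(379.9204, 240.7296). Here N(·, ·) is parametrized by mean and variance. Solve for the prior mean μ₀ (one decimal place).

μ₀ = 465.6

With known observation variance, the Normal–Normal posterior has precision τ_n = τ₀ + n/σ² and mean μ_n = (τ₀μ₀ + (n/σ²)x̄)/τ_n.
Here τ₀ = 1/545.3 = 0.001834 and τ_data = 3/1293.0 = 0.002320, so τ_n = 0.004154.
Rearranging for μ₀: μ₀ = (μ_n·τ_n − τ_data·x̄)/τ₀ = (379.9204·0.004154 − 0.002320·312.2) / 0.001834 = 0.853885/0.001834 ≈ 465.6.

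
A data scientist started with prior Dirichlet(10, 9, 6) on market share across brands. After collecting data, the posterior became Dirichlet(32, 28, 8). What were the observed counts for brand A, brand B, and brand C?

For a Dirichlet(α) prior with multinomial counts c, the posterior is Dirichlet(α + c) componentwise.
Counts are posterior − prior componentwise: 32−10=22, 28−9=19, 8−6=2.

counts (22, 19, 2)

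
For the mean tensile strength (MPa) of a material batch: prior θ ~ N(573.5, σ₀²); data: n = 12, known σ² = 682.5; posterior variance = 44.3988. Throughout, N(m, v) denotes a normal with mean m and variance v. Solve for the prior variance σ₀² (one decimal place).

σ₀² = 202.4

For the Normal–Normal model with known σ², precisions add: τ_n = τ₀ + n/σ².
So 1/σ₀² = 1/44.3988 − 12/682.5 = 0.022523 − 0.017582 = 0.004941.
Hence σ₀² = 1/0.004941 ≈ 202.4.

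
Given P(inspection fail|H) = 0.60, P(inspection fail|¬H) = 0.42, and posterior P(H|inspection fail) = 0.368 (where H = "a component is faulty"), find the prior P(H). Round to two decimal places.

P(H) = 0.29

In odds form, posterior odds = prior odds × likelihood ratio, so prior odds = posterior odds ÷ LR.
Posterior odds = 0.368/(1−0.368) = 0.5823. LR = 0.60/0.42 = 1.4286.
Prior odds = 0.5823/1.4286 = 0.4076, so P(H) = 0.4076/(1+0.4076) ≈ 0.29.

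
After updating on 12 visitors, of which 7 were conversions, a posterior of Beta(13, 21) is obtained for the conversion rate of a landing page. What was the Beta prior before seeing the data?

Beta(6, 16)

Under Beta–binomial conjugacy the posterior parameters are (a+s, b+f).
Subtract the data counts: 13−7=6, 21−5=16.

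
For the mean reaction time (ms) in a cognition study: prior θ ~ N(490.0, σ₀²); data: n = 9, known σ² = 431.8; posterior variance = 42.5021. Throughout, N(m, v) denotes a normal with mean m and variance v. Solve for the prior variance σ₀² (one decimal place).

Posterior precision equals prior precision plus data precision: 1/σ_n² = 1/σ₀² + n/σ².
So 1/σ₀² = 1/42.5021 − 9/431.8 = 0.023528 − 0.020843 = 0.002685.
Hence σ₀² = 1/0.002685 ≈ 372.4.

σ₀² = 372.4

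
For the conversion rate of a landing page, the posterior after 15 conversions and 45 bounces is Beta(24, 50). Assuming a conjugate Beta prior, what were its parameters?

Beta(9, 5)

Beta is conjugate to the binomial likelihood: posterior = Beta(a+s, b+f).
Subtract the data counts: 24−15=9, 50−45=5.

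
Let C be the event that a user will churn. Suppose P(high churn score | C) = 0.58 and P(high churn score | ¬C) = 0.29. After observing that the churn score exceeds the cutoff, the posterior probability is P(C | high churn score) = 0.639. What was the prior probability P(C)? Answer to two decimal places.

Bayes' rule in odds form gives O(C|E) = O(C)·[P(E|C)/P(E|¬C)], hence O(C) = O(C|E)/LR.
Posterior odds = 0.639/(1−0.639) = 1.7701. LR = 0.58/0.29 = 2.0000.
Prior odds = 1.7701/2.0000 = 0.8851, so P(C) = 0.8851/(1+0.8851) ≈ 0.47.

P(C) = 0.47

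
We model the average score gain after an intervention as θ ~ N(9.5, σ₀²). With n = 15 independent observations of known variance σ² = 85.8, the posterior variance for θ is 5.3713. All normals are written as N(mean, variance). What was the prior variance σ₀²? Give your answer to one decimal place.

Posterior precision equals prior precision plus data precision: 1/σ_n² = 1/σ₀² + n/σ².
So 1/σ₀² = 1/5.3713 − 15/85.8 = 0.186175 − 0.174825 = 0.011350.
Hence σ₀² = 1/0.011350 ≈ 88.1.

σ₀² = 88.1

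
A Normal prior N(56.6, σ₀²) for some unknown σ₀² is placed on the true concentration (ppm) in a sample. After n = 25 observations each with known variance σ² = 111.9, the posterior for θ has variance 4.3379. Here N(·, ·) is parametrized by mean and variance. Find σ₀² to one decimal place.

σ₀² = 140.6

For the Normal–Normal model with known σ², precisions add: τ_n = τ₀ + n/σ².
So 1/σ₀² = 1/4.3379 − 25/111.9 = 0.230526 − 0.223414 = 0.007112.
Hence σ₀² = 1/0.007112 ≈ 140.6.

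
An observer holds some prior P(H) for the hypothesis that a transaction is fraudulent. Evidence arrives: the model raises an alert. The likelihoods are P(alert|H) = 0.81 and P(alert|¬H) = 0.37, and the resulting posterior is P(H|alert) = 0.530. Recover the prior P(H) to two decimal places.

P(H) = 0.34

Bayes' rule in odds form gives O(H|E) = O(H)·[P(E|H)/P(E|¬H)], hence O(H) = O(H|E)/LR.
Posterior odds = 0.530/(1−0.530) = 1.1277. LR = 0.81/0.37 = 2.1892.
Prior odds = 1.1277/2.1892 = 0.5151, so P(H) = 0.5151/(1+0.5151) ≈ 0.34.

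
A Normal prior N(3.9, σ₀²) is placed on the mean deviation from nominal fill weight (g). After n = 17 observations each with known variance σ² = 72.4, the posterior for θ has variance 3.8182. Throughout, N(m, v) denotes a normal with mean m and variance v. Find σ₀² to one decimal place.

σ₀² = 36.9

Posterior precision equals prior precision plus data precision: 1/σ_n² = 1/σ₀² + n/σ².
So 1/σ₀² = 1/3.8182 − 17/72.4 = 0.261904 − 0.234807 = 0.027097.
Hence σ₀² = 1/0.027097 ≈ 36.9.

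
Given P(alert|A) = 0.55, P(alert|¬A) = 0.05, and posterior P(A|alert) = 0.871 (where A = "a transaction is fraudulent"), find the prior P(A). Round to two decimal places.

P(A) = 0.38

Bayes' rule in odds form gives O(A|E) = O(A)·[P(E|A)/P(E|¬A)], hence O(A) = O(A|E)/LR.
Posterior odds = 0.871/(1−0.871) = 6.7519. LR = 0.55/0.05 = 11.0000.
Prior odds = 6.7519/11.0000 = 0.6138, so P(A) = 0.6138/(1+0.6138) ≈ 0.38.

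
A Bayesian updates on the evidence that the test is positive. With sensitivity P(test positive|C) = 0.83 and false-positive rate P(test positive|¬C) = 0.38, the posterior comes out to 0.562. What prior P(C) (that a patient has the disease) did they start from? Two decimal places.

P(C) = 0.37

In odds form, posterior odds = prior odds × likelihood ratio, so prior odds = posterior odds ÷ LR.
Posterior odds = 0.562/(1−0.562) = 1.2831. LR = 0.83/0.38 = 2.1842.
Prior odds = 1.2831/2.1842 = 0.5874, so P(C) = 0.5874/(1+0.5874) ≈ 0.37.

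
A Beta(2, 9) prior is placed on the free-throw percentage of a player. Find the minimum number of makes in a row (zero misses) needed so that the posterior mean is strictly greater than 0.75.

k = 26

After k makes and 0 misses the posterior is Beta(2+k, 9), with mean (2+k)/(2+9+k).
Set (2+k)/(11+k) > 0.75 and solve: k > (0.75·11 − 2)/(1 − 0.75) = 25.000.
The smallest integer exceeding 25.000 is 26.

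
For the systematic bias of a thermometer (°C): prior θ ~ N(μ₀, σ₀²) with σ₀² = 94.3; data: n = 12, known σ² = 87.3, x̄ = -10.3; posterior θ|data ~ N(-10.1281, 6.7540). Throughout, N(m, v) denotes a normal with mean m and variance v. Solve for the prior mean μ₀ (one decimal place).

μ₀ = -7.9

With known observation variance, the Normal–Normal posterior has precision τ_n = τ₀ + n/σ² and mean μ_n = (τ₀μ₀ + (n/σ²)x̄)/τ_n.
Here τ₀ = 1/94.3 = 0.010604 and τ_data = 12/87.3 = 0.137457, so τ_n = 0.148061.
Rearranging for μ₀: μ₀ = (μ_n·τ_n − τ_data·x̄)/τ₀ = (-10.1281·0.148061 − 0.137457·-10.3) / 0.010604 = -0.083770/0.010604 ≈ -7.9.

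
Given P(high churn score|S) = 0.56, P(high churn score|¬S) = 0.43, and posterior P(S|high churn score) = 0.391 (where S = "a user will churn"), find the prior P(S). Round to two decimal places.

P(S) = 0.33

In odds form, posterior odds = prior odds × likelihood ratio, so prior odds = posterior odds ÷ LR.
Posterior odds = 0.391/(1−0.391) = 0.6420. LR = 0.56/0.43 = 1.3023.
Prior odds = 0.6420/1.3023 = 0.4930, so P(S) = 0.4930/(1+0.4930) ≈ 0.33.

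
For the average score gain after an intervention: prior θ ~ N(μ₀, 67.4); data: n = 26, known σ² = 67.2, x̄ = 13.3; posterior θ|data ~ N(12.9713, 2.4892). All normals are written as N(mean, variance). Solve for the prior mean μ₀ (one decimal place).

μ₀ = 4.4

The posterior mean is a precision-weighted average: μ_n = (τ₀μ₀ + τ_data·x̄)/(τ₀+τ_data), with τ₀=1/σ₀² and τ_data=n/σ².
Here τ₀ = 1/67.4 = 0.014837 and τ_data = 26/67.2 = 0.386905, so τ_n = 0.401742.
Rearranging for μ₀: μ₀ = (μ_n·τ_n − τ_data·x̄)/τ₀ = (12.9713·0.401742 − 0.386905·13.3) / 0.014837 = 0.065280/0.014837 ≈ 4.4.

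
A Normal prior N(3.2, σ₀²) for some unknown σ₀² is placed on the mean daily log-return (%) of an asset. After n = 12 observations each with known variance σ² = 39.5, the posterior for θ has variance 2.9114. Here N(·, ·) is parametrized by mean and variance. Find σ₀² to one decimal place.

For the Normal–Normal model with known σ², precisions add: τ_n = τ₀ + n/σ².
So 1/σ₀² = 1/2.9114 − 12/39.5 = 0.343477 − 0.303797 = 0.039680.
Hence σ₀² = 1/0.039680 ≈ 25.2.

σ₀² = 25.2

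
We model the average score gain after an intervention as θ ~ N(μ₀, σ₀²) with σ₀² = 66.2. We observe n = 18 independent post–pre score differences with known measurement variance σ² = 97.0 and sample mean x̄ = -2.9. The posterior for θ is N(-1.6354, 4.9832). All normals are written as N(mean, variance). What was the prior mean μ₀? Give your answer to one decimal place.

μ₀ = 13.9

The posterior mean is a precision-weighted average: μ_n = (τ₀μ₀ + τ_data·x̄)/(τ₀+τ_data), with τ₀=1/σ₀² and τ_data=n/σ².
Here τ₀ = 1/66.2 = 0.015106 and τ_data = 18/97.0 = 0.185567, so τ_n = 0.200673.
Rearranging for μ₀: μ₀ = (μ_n·τ_n − τ_data·x̄)/τ₀ = (-1.6354·0.200673 − 0.185567·-2.9) / 0.015106 = 0.209964/0.015106 ≈ 13.9.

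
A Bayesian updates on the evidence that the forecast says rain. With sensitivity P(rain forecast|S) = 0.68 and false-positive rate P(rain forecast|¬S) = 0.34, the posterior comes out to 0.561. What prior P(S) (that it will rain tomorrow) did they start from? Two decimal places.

Bayes' rule in odds form gives O(S|E) = O(S)·[P(E|S)/P(E|¬S)], hence O(S) = O(S|E)/LR.
Posterior odds = 0.561/(1−0.561) = 1.2779. LR = 0.68/0.34 = 2.0000.
Prior odds = 1.2779/2.0000 = 0.6390, so P(S) = 0.6390/(1+0.6390) ≈ 0.39.

P(S) = 0.39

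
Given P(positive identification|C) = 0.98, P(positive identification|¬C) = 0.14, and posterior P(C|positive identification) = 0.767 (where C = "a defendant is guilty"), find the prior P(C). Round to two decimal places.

In odds form, posterior odds = prior odds × likelihood ratio, so prior odds = posterior odds ÷ LR.
Posterior odds = 0.767/(1−0.767) = 3.2918. LR = 0.98/0.14 = 7.0000.
Prior odds = 3.2918/7.0000 = 0.4703, so P(C) = 0.4703/(1+0.4703) ≈ 0.32.

P(C) = 0.32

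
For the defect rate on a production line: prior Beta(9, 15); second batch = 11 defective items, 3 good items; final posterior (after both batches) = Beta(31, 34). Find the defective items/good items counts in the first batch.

Because Beta–binomial updating is additive in the counts, the combined data contributed (α_post−α_prior, β_post−β_prior) successes and failures.
Total across both batches: 31−9=22 defective items, 34−15=19 good items.
Subtract the second batch: 22−11=11 defective items and 19−3=16 good items.

11 defective items and 16 good items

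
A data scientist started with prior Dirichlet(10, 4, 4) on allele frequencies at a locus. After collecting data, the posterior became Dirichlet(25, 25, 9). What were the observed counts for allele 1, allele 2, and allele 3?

counts (15, 21, 5)

For a Dirichlet(α) prior with multinomial counts c, the posterior is Dirichlet(α + c) componentwise.
Counts are posterior − prior componentwise: 25−10=15, 25−4=21, 9−4=5.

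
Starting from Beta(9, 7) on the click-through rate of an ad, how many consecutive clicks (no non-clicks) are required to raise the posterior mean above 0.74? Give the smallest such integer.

After k clicks and 0 non-clicks the posterior is Beta(9+k, 7), with mean (9+k)/(9+7+k).
Set (9+k)/(16+k) > 0.74 and solve: k > (0.74·16 − 9)/(1 − 0.74) = 10.923.
The smallest integer exceeding 10.923 is 11, and checking k=11: (20)/(27) = 0.7407 > 0.74.

k = 11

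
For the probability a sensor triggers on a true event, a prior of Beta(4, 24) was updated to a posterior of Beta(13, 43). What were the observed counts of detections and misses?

9 detections and 19 misses

Under Beta–binomial conjugacy the posterior parameters are (α+s, β+f).
So s = 13 − 4 = 9 and f = 43 − 24 = 19.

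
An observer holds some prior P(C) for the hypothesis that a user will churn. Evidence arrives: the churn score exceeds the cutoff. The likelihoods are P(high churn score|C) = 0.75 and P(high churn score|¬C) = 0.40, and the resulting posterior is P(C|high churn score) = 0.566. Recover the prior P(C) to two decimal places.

In odds form, posterior odds = prior odds × likelihood ratio, so prior odds = posterior odds ÷ LR.
Posterior odds = 0.566/(1−0.566) = 1.3041. LR = 0.75/0.40 = 1.8750.
Prior odds = 1.3041/1.8750 = 0.6955, so P(C) = 0.6955/(1+0.6955) ≈ 0.41.

P(C) = 0.41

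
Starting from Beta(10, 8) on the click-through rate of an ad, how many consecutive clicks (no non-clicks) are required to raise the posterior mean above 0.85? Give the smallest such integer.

After k clicks and 0 non-clicks the posterior is Beta(10+k, 8), with mean (10+k)/(10+8+k).
Set (10+k)/(18+k) > 0.85 and solve: k > (0.85·18 − 10)/(1 − 0.85) = 35.333.
The smallest integer exceeding 35.333 is 36.

k = 36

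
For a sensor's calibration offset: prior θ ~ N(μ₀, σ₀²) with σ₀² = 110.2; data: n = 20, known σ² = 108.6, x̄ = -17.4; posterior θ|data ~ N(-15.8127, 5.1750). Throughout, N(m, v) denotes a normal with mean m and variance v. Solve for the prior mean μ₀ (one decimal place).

μ₀ = 16.4

The posterior mean is a precision-weighted average: μ_n = (τ₀μ₀ + τ_data·x̄)/(τ₀+τ_data), with τ₀=1/σ₀² and τ_data=n/σ².
Here τ₀ = 1/110.2 = 0.009074 and τ_data = 20/108.6 = 0.184162, so τ_n = 0.193236.
Rearranging for μ₀: μ₀ = (μ_n·τ_n − τ_data·x̄)/τ₀ = (-15.8127·0.193236 − 0.184162·-17.4) / 0.009074 = 0.148836/0.009074 ≈ 16.4.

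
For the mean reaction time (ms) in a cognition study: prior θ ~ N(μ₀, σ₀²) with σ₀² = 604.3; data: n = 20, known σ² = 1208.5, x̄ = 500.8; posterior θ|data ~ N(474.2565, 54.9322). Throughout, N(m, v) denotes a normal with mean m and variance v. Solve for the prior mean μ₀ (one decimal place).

μ₀ = 208.8

The posterior mean is a precision-weighted average: μ_n = (τ₀μ₀ + τ_data·x̄)/(τ₀+τ_data), with τ₀=1/σ₀² and τ_data=n/σ².
Here τ₀ = 1/604.3 = 0.001655 and τ_data = 20/1208.5 = 0.016549, so τ_n = 0.018204.
Rearranging for μ₀: μ₀ = (μ_n·τ_n − τ_data·x̄)/τ₀ = (474.2565·0.018204 − 0.016549·500.8) / 0.001655 = 0.345626/0.001655 ≈ 208.8.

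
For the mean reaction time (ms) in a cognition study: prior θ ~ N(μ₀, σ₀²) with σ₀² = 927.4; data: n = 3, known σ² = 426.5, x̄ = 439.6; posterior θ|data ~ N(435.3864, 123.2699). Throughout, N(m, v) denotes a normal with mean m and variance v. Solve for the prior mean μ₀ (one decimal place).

With known observation variance, the Normal–Normal posterior has precision τ_n = τ₀ + n/σ² and mean μ_n = (τ₀μ₀ + (n/σ²)x̄)/τ_n.
Here τ₀ = 1/927.4 = 0.001078 and τ_data = 3/426.5 = 0.007034, so τ_n = 0.008112.
Rearranging for μ₀: μ₀ = (μ_n·τ_n − τ_data·x̄)/τ₀ = (435.3864·0.008112 − 0.007034·439.6) / 0.001078 = 0.439708/0.001078 ≈ 407.9.

μ₀ = 407.9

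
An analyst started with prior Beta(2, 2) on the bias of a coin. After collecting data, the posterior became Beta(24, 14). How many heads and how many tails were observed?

Beta is conjugate to the binomial likelihood: posterior = Beta(α+s, β+f).
So s = 24 − 2 = 22 and f = 14 − 2 = 12.

22 heads and 12 tails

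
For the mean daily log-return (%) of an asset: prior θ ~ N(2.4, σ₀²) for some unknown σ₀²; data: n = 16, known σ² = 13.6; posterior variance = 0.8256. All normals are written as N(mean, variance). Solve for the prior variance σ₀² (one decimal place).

σ₀² = 28.8

Posterior precision equals prior precision plus data precision: 1/σ_n² = 1/σ₀² + n/σ².
So 1/σ₀² = 1/0.8256 − 16/13.6 = 1.211240 − 1.176471 = 0.034769.
Hence σ₀² = 1/0.034769 ≈ 28.8.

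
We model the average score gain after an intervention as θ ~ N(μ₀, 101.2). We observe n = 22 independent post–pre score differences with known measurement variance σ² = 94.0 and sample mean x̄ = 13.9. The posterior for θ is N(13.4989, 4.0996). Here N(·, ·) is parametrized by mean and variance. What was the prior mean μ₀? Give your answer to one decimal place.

μ₀ = 4.0

With known observation variance, the Normal–Normal posterior has precision τ_n = τ₀ + n/σ² and mean μ_n = (τ₀μ₀ + (n/σ²)x̄)/τ_n.
Here τ₀ = 1/101.2 = 0.009881 and τ_data = 22/94.0 = 0.234043, so τ_n = 0.243924.
Rearranging for μ₀: μ₀ = (μ_n·τ_n − τ_data·x̄)/τ₀ = (13.4989·0.243924 − 0.234043·13.9) / 0.009881 = 0.039508/0.009881 ≈ 4.0.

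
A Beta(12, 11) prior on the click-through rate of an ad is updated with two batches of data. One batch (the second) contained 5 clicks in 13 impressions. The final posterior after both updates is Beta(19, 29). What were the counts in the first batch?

Sequential conjugate updates are equivalent to a single update on the pooled data, so total successes = posterior α − prior α and total failures = posterior β − prior β.
Total across both batches: 19−12=7 clicks, 29−11=18 non-clicks.
Subtract the second batch: 7−5=2 clicks and 18−8=10 non-clicks.

2 clicks and 10 non-clicks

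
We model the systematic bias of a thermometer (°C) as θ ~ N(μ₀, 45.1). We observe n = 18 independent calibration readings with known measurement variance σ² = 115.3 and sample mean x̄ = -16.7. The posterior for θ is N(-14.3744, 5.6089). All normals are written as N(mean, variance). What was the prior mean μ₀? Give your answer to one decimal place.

With known observation variance, the Normal–Normal posterior has precision τ_n = τ₀ + n/σ² and mean μ_n = (τ₀μ₀ + (n/σ²)x̄)/τ_n.
Here τ₀ = 1/45.1 = 0.022173 and τ_data = 18/115.3 = 0.156114, so τ_n = 0.178287.
Rearranging for μ₀: μ₀ = (μ_n·τ_n − τ_data·x̄)/τ₀ = (-14.3744·0.178287 − 0.156114·-16.7) / 0.022173 = 0.044335/0.022173 ≈ 2.0.

μ₀ = 2.0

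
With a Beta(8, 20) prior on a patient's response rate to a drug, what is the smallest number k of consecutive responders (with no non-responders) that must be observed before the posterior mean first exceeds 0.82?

After k responders and 0 non-responders the posterior is Beta(8+k, 20), with mean (8+k)/(8+20+k).
Set (8+k)/(28+k) > 0.82 and solve: k > (0.82·28 − 8)/(1 − 0.82) = 83.111.
The smallest integer exceeding 83.111 is 84.

k = 84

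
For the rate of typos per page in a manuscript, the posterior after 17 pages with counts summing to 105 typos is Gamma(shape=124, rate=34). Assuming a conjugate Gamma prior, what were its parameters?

Gamma(shape=19, rate=17)

A Gamma(α, β) prior (rate parametrization) on a Poisson rate with n observations summing to S gives posterior Gamma(α+S, β+n).
So α = 124 − 105 = 19 and β = 34 − 17 = 17.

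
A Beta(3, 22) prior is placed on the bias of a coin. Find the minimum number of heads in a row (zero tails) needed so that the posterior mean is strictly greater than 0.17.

After k heads and 0 tails the posterior is Beta(3+k, 22), with mean (3+k)/(3+22+k).
Set (3+k)/(25+k) > 0.17 and solve: k > (0.17·25 − 3)/(1 − 0.17) = 1.506.
The smallest integer exceeding 1.506 is 2.

k = 2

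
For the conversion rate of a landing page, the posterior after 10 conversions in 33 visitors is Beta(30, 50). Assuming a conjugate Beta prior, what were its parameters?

Under Beta–binomial conjugacy the posterior parameters are (α+s, β+f).
So α = 30 − 10 = 20 and β = 50 − 23 = 27.

Beta(20, 27)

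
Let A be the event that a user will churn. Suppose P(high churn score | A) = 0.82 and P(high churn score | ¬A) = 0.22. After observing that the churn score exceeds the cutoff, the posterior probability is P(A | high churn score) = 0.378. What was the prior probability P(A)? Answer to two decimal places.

In odds form, posterior odds = prior odds × likelihood ratio, so prior odds = posterior odds ÷ LR.
Posterior odds = 0.378/(1−0.378) = 0.6077. LR = 0.82/0.22 = 3.7273.
Prior odds = 0.6077/3.7273 = 0.1630, so P(A) = 0.1630/(1+0.1630) ≈ 0.14.

P(A) = 0.14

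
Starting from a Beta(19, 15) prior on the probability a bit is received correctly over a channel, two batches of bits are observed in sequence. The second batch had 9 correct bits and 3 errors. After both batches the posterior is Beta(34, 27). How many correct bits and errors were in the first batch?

6 correct bits and 9 errors

Sequential conjugate updates are equivalent to a single update on the pooled data, so total successes = posterior α − prior α and total failures = posterior β − prior β.
Total across both batches: 34−19=15 correct bits, 27−15=12 errors.
Subtract the second batch: 15−9=6 correct bits and 12−3=9 errors.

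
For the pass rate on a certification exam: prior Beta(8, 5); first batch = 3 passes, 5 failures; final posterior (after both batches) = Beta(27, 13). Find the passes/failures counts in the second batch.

16 passes and 3 failures

Sequential conjugate updates are equivalent to a single update on the pooled data, so total successes = posterior α − prior α and total failures = posterior β − prior β.
Total across both batches: 27−8=19 passes, 13−5=8 failures.
Subtract the first batch: 19−3=16 passes and 8−5=3 failures.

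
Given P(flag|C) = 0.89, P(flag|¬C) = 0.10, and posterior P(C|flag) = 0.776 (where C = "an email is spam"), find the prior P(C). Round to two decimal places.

P(C) = 0.28

In odds form, posterior odds = prior odds × likelihood ratio, so prior odds = posterior odds ÷ LR.
Posterior odds = 0.776/(1−0.776) = 3.4643. LR = 0.89/0.10 = 8.9000.
Prior odds = 3.4643/8.9000 = 0.3892, so P(C) = 0.3892/(1+0.3892) ≈ 0.28.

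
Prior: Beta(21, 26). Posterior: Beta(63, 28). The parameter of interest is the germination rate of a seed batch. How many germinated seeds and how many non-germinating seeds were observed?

Beta is conjugate to the binomial likelihood: posterior = Beta(α+s, β+f).
So s = 63 − 21 = 42 and f = 28 − 26 = 2.

42 germinated seeds and 2 non-germinating seeds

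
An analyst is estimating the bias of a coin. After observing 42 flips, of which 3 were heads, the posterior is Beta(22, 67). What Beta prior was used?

Beta(19, 28)

A Beta(a, b) prior with s successes and f failures in binomial data gives a Beta(a+s, b+f) posterior.
So a = 22 − 3 = 19 and b = 67 − 39 = 28.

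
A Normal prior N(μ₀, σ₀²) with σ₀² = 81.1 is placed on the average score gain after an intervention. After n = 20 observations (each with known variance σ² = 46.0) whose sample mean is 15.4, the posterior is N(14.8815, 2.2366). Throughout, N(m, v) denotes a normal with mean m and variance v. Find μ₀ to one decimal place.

With known observation variance, the Normal–Normal posterior has precision τ_n = τ₀ + n/σ² and mean μ_n = (τ₀μ₀ + (n/σ²)x̄)/τ_n.
Here τ₀ = 1/81.1 = 0.012330 and τ_data = 20/46.0 = 0.434783, so τ_n = 0.447113.
Rearranging for μ₀: μ₀ = (μ_n·τ_n − τ_data·x̄)/τ₀ = (14.8815·0.447113 − 0.434783·15.4) / 0.012330 = -0.041946/0.012330 ≈ -3.4.

μ₀ = -3.4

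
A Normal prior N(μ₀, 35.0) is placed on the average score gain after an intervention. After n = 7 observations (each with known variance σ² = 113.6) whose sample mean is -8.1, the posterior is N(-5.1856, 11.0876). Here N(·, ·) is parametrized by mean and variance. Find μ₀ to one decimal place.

μ₀ = 1.1

With known observation variance, the Normal–Normal posterior has precision τ_n = τ₀ + n/σ² and mean μ_n = (τ₀μ₀ + (n/σ²)x̄)/τ_n.
Here τ₀ = 1/35.0 = 0.028571 and τ_data = 7/113.6 = 0.061620, so τ_n = 0.090191.
Rearranging for μ₀: μ₀ = (μ_n·τ_n − τ_data·x̄)/τ₀ = (-5.1856·0.090191 − 0.061620·-8.1) / 0.028571 = 0.031428/0.028571 ≈ 1.1.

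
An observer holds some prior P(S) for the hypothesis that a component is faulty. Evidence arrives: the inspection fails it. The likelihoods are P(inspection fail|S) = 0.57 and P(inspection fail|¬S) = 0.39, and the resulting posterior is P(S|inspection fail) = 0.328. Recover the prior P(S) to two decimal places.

P(S) = 0.25

In odds form, posterior odds = prior odds × likelihood ratio, so prior odds = posterior odds ÷ LR.
Posterior odds = 0.328/(1−0.328) = 0.4881. LR = 0.57/0.39 = 1.4615.
Prior odds = 0.4881/1.4615 = 0.3340, so P(S) = 0.3340/(1+0.3340) ≈ 0.25.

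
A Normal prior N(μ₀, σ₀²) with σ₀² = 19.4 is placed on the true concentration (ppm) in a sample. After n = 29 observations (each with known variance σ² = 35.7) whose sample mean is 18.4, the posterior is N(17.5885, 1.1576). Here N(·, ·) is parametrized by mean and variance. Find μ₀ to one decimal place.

μ₀ = 4.8

The posterior mean is a precision-weighted average: μ_n = (τ₀μ₀ + τ_data·x̄)/(τ₀+τ_data), with τ₀=1/σ₀² and τ_data=n/σ².
Here τ₀ = 1/19.4 = 0.051546 and τ_data = 29/35.7 = 0.812325, so τ_n = 0.863871.
Rearranging for μ₀: μ₀ = (μ_n·τ_n − τ_data·x̄)/τ₀ = (17.5885·0.863871 − 0.812325·18.4) / 0.051546 = 0.247415/0.051546 ≈ 4.8.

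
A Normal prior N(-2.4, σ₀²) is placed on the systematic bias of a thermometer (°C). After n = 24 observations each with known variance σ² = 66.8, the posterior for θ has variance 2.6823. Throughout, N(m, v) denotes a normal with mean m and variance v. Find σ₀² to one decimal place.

For the Normal–Normal model with known σ², precisions add: τ_n = τ₀ + n/σ².
So 1/σ₀² = 1/2.6823 − 24/66.8 = 0.372814 − 0.359281 = 0.013533.
Hence σ₀² = 1/0.013533 ≈ 73.9.

σ₀² = 73.9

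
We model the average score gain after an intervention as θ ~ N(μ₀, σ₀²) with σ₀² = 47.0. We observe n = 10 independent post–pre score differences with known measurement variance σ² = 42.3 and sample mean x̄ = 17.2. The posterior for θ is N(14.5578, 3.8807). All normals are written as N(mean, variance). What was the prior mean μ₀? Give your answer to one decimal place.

μ₀ = -14.8

The posterior mean is a precision-weighted average: μ_n = (τ₀μ₀ + τ_data·x̄)/(τ₀+τ_data), with τ₀=1/σ₀² and τ_data=n/σ².
Here τ₀ = 1/47.0 = 0.021277 and τ_data = 10/42.3 = 0.236407, so τ_n = 0.257684.
Rearranging for μ₀: μ₀ = (μ_n·τ_n − τ_data·x̄)/τ₀ = (14.5578·0.257684 − 0.236407·17.2) / 0.021277 = -0.314888/0.021277 ≈ -14.8.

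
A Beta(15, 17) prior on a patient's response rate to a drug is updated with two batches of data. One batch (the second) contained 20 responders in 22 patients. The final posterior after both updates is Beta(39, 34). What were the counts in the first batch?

4 responders and 15 non-responders

Because Beta–binomial updating is additive in the counts, the combined data contributed (α_post−α_prior, β_post−β_prior) successes and failures.
Total across both batches: 39−15=24 responders, 34−17=17 non-responders.
Subtract the second batch: 24−20=4 responders and 17−2=15 non-responders.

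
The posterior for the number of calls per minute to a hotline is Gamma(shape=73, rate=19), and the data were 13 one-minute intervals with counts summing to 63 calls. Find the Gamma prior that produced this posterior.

Gamma(shape=10, rate=6)

A Gamma(α, β) prior (rate parametrization) on a Poisson rate with n observations summing to S gives posterior Gamma(α+S, β+n).
So α = 73 − 63 = 10 and β = 19 − 13 = 6.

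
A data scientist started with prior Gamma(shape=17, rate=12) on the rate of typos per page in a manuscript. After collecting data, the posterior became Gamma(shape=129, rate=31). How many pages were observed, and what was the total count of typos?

A Gamma(α, β) prior (rate parametrization) on a Poisson rate with n observations summing to S gives posterior Gamma(α+S, β+n).
Matching: Σxᵢ = 129 − 17 = 112 and n = 31 − 12 = 19.

n = 19 pages with total 112 typos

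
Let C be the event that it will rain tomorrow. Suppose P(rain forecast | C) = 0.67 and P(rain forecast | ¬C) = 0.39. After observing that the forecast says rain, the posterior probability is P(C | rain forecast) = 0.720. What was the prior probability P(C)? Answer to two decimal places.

P(C) = 0.60

In odds form, posterior odds = prior odds × likelihood ratio, so prior odds = posterior odds ÷ LR.
Posterior odds = 0.720/(1−0.720) = 2.5714. LR = 0.67/0.39 = 1.7179.
Prior odds = 2.5714/1.7179 = 1.4968, so P(C) = 1.4968/(1+1.4968) ≈ 0.60.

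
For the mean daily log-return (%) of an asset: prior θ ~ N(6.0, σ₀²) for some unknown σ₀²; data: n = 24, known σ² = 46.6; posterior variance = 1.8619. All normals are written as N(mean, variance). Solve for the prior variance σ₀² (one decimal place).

Posterior precision equals prior precision plus data precision: 1/σ_n² = 1/σ₀² + n/σ².
So 1/σ₀² = 1/1.8619 − 24/46.6 = 0.537086 − 0.515021 = 0.022065.
Hence σ₀² = 1/0.022065 ≈ 45.3.

σ₀² = 45.3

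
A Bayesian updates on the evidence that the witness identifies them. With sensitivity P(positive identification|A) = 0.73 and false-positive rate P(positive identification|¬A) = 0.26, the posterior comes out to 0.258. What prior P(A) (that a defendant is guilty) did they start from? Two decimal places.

In odds form, posterior odds = prior odds × likelihood ratio, so prior odds = posterior odds ÷ LR.
Posterior odds = 0.258/(1−0.258) = 0.3477. LR = 0.73/0.26 = 2.8077.
Prior odds = 0.3477/2.8077 = 0.1238, so P(A) = 0.1238/(1+0.1238) ≈ 0.11.

P(A) = 0.11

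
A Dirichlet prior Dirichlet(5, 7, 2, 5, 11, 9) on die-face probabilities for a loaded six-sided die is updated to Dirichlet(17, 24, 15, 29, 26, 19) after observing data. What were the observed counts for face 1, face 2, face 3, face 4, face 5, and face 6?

counts (12, 17, 13, 24, 15, 10)

For a Dirichlet(α) prior with multinomial counts c, the posterior is Dirichlet(α + c) componentwise.
Counts are posterior − prior componentwise: 17−5=12, 24−7=17, 15−2=13, 29−5=24, 26−11=15, 19−9=10.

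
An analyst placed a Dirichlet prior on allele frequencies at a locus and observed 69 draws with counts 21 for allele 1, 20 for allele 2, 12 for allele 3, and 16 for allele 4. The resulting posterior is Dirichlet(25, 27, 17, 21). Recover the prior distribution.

For a Dirichlet(α) prior with multinomial counts c, the posterior is Dirichlet(α + c) componentwise.
Subtract each count from the matching posterior parameter: 25−21=4, 27−20=7, 17−12=5, 21−16=5.

Dirichlet(4, 7, 5, 5)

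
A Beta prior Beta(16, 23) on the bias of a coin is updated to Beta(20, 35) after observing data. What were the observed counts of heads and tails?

4 heads and 12 tails

A Beta(a, b) prior with s successes and f failures in binomial data gives a Beta(a+s, b+f) posterior.
Match parameters: s=20−16=4, f=35−23=12.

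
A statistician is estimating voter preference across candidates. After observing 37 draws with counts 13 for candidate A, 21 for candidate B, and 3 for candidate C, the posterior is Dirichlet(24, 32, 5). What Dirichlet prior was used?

For a Dirichlet(α) prior with multinomial counts c, the posterior is Dirichlet(α + c) componentwise.
Subtract each count from the matching posterior parameter: 24−13=11, 32−21=11, 5−3=2.

Dirichlet(11, 11, 2)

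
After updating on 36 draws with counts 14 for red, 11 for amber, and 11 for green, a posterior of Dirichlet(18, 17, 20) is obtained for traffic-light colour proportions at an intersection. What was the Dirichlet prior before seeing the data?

Dirichlet(4, 6, 9)

For a Dirichlet(α) prior with multinomial counts c, the posterior is Dirichlet(α + c) componentwise.
Subtract each count from the matching posterior parameter: 18−14=4, 17−11=6, 20−11=9.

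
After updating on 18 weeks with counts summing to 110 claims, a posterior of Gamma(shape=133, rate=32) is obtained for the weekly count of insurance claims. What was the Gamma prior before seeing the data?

Gamma–Poisson conjugacy: posterior shape = α + Σxᵢ, posterior rate = β + n.
So α = 133 − 110 = 23 and β = 32 − 18 = 14.

Gamma(shape=23, rate=14)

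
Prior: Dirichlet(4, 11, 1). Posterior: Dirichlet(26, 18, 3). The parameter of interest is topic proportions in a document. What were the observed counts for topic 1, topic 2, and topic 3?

For a Dirichlet(α) prior with multinomial counts c, the posterior is Dirichlet(α + c) componentwise.
Counts are posterior − prior componentwise: 26−4=22, 18−11=7, 3−1=2.

counts (22, 7, 2)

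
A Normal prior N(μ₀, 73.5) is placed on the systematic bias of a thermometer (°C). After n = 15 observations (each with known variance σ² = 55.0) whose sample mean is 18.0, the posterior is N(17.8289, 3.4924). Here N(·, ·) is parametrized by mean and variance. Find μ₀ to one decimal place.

μ₀ = 14.4

The posterior mean is a precision-weighted average: μ_n = (τ₀μ₀ + τ_data·x̄)/(τ₀+τ_data), with τ₀=1/σ₀² and τ_data=n/σ².
Here τ₀ = 1/73.5 = 0.013605 and τ_data = 15/55.0 = 0.272727, so τ_n = 0.286332.
Rearranging for μ₀: μ₀ = (μ_n·τ_n − τ_data·x̄)/τ₀ = (17.8289·0.286332 − 0.272727·18.0) / 0.013605 = 0.195899/0.013605 ≈ 14.4.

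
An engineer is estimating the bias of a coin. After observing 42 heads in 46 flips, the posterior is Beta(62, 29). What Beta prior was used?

Beta(20, 25)

Beta is conjugate to the binomial likelihood: posterior = Beta(α+s, β+f).
Subtract the data counts: 62−42=20, 29−4=25.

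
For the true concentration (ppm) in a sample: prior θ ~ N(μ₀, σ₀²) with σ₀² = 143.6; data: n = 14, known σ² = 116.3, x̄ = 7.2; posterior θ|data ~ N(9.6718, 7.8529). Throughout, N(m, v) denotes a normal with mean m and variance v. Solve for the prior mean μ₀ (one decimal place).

The posterior mean is a precision-weighted average: μ_n = (τ₀μ₀ + τ_data·x̄)/(τ₀+τ_data), with τ₀=1/σ₀² and τ_data=n/σ².
Here τ₀ = 1/143.6 = 0.006964 and τ_data = 14/116.3 = 0.120378, so τ_n = 0.127342.
Rearranging for μ₀: μ₀ = (μ_n·τ_n − τ_data·x̄)/τ₀ = (9.6718·0.127342 − 0.120378·7.2) / 0.006964 = 0.364905/0.006964 ≈ 52.4.

μ₀ = 52.4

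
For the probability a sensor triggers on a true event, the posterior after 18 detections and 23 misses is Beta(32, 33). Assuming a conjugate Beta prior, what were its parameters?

Beta(14, 10)

A Beta(α, β) prior with s successes and f failures in binomial data gives a Beta(α+s, β+f) posterior.
So α = 32 − 18 = 14 and β = 33 − 23 = 10.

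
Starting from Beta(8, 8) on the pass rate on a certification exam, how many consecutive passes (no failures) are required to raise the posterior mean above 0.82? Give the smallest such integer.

k = 29

After k passes and 0 failures the posterior is Beta(8+k, 8), with mean (8+k)/(8+8+k).
Set (8+k)/(16+k) > 0.82 and solve: k > (0.82·16 − 8)/(1 − 0.82) = 28.444.
The smallest integer exceeding 28.444 is 29.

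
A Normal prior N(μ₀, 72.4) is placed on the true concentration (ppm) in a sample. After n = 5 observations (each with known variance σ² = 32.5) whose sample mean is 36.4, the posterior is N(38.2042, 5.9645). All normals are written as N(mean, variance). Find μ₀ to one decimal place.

μ₀ = 58.3

With known observation variance, the Normal–Normal posterior has precision τ_n = τ₀ + n/σ² and mean μ_n = (τ₀μ₀ + (n/σ²)x̄)/τ_n.
Here τ₀ = 1/72.4 = 0.013812 and τ_data = 5/32.5 = 0.153846, so τ_n = 0.167658.
Rearranging for μ₀: μ₀ = (μ_n·τ_n − τ_data·x̄)/τ₀ = (38.2042·0.167658 − 0.153846·36.4) / 0.013812 = 0.805245/0.013812 ≈ 58.3.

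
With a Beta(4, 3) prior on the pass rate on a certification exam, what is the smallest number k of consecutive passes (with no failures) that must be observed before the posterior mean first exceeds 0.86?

After k passes and 0 failures the posterior is Beta(4+k, 3), with mean (4+k)/(4+3+k).
Set (4+k)/(7+k) > 0.86 and solve: k > (0.86·7 − 4)/(1 − 0.86) = 14.429.
The smallest integer exceeding 14.429 is 15.

k = 15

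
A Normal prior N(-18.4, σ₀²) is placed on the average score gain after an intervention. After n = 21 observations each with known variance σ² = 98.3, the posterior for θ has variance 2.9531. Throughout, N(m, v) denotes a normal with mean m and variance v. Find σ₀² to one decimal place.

σ₀² = 8.0

For the Normal–Normal model with known σ², precisions add: τ_n = τ₀ + n/σ².
So 1/σ₀² = 1/2.9531 − 21/98.3 = 0.338627 − 0.213632 = 0.124995.
Hence σ₀² = 1/0.124995 ≈ 8.0.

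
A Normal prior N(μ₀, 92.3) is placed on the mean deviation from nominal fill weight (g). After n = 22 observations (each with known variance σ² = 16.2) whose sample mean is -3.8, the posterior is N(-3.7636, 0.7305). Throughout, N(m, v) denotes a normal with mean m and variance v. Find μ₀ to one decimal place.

μ₀ = 0.8

The posterior mean is a precision-weighted average: μ_n = (τ₀μ₀ + τ_data·x̄)/(τ₀+τ_data), with τ₀=1/σ₀² and τ_data=n/σ².
Here τ₀ = 1/92.3 = 0.010834 and τ_data = 22/16.2 = 1.358025, so τ_n = 1.368859.
Rearranging for μ₀: μ₀ = (μ_n·τ_n − τ_data·x̄)/τ₀ = (-3.7636·1.368859 − 1.358025·-3.8) / 0.010834 = 0.008657/0.010834 ≈ 0.8.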